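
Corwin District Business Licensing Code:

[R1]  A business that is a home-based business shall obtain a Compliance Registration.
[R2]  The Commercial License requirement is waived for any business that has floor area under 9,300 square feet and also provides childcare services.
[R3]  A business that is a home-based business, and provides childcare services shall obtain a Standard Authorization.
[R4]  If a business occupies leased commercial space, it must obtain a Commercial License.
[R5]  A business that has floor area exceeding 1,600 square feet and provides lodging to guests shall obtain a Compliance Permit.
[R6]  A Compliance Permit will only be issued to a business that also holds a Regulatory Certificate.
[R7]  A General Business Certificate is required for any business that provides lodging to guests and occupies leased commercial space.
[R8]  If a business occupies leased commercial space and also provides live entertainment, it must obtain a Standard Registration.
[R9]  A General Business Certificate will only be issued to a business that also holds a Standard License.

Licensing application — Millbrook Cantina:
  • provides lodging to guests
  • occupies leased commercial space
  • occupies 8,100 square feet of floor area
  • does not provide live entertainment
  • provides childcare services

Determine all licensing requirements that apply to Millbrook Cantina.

[R1] occupies leased commercial space (not: is a home-based business) → Compliance Registration not required.
[R2] floor area 8,100 square feet < 9,300 square feet; provides childcare services → exempt from Commercial License.
[R3] occupies leased commercial space (not: is a home-based business); provides childcare services → Standard Authorization not required.
[R4] occupies leased commercial space → Commercial License required.
[R5] floor area 8,100 square feet > 1,600 square feet; provides lodging to guests → Compliance Permit required.
[R6] Compliance Permit is required → Regulatory Certificate also required.
[R7] provides lodging to guests; occupies leased commercial space → General Business Certificate required.
[R8] occupies leased commercial space; does not provide live entertainment → Standard Registration not required.
[R9] General Business Certificate is required → Standard License also required.

Compliance Permit, General Business Certificate, Regulatory Certificate, Standard License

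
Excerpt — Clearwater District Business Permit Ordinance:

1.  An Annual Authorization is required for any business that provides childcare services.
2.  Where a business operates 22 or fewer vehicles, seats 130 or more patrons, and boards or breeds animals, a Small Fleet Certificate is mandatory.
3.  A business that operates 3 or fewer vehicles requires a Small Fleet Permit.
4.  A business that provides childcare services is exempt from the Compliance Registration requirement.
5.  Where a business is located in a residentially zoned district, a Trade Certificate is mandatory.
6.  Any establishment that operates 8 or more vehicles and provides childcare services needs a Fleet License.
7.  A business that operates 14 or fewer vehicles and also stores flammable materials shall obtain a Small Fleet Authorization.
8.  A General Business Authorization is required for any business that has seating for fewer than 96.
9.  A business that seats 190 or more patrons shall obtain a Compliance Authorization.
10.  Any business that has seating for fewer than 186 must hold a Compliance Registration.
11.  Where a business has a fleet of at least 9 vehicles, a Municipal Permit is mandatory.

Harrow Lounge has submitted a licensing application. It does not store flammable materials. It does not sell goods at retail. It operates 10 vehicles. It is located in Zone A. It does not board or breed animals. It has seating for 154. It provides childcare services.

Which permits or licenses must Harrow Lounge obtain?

1. provides childcare services → Annual Authorization required.
2. vehicles 10 ≤ 22; seating 154 ≥ 130; does not board or breed animals → Small Fleet Certificate not required.
3. vehicles 10 > 3 → Small Fleet Permit not required.
4. provides childcare services → exempt from Compliance Registration.
5. is located in Zone A (not: is located in a residentially zoned district) → Trade Certificate not required.
6. vehicles 10 ≥ 8; provides childcare services → Fleet License required.
7. vehicles 10 ≤ 14; does not store flammable materials → Small Fleet Authorization not required.
8. seating 154 ≥ 96 → General Business Authorization not required.
9. seating 154 < 190 → Compliance Authorization not required.
10. seating 154 < 186 → Compliance Registration required.
11. vehicles 10 ≥ 9 → Municipal Permit required.

Annual Authorization, Fleet License, Municipal Permit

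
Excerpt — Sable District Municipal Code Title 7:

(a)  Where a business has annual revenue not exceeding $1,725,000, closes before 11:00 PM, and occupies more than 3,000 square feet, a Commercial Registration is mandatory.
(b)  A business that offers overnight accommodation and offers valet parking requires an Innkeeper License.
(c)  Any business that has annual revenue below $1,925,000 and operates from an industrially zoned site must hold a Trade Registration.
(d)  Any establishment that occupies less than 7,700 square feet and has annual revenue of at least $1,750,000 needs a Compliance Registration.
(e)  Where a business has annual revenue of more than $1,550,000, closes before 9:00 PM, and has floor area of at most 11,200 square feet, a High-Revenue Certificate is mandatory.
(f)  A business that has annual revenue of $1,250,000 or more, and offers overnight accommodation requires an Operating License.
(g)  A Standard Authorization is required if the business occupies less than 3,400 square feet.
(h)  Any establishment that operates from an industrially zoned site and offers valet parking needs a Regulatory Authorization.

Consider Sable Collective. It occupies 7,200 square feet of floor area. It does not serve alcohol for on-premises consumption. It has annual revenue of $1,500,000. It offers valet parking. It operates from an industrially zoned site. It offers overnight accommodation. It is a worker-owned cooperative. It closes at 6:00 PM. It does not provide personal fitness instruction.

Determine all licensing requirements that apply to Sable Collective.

(a) revenue $1,500,000 ≤ $1,725,000; closes 6:00 PM, at/before 11:00 PM; floor area 7,200 square feet > 3,000 square feet → Commercial Registration required.
(b) offers overnight accommodation; offers valet parking → Innkeeper License required.
(c) revenue $1,500,000 < $1,925,000; operates from an industrially zoned site → Trade Registration required.
(d) floor area 7,200 square feet < 7,700 square feet; revenue $1,500,000 < $1,750,000 → Compliance Registration not required.
(e) revenue $1,500,000 ≤ $1,550,000; closes 6:00 PM, at/before 9:00 PM; floor area 7,200 square feet ≤ 11,200 square feet → High-Revenue Certificate not required.
(f) revenue $1,500,000 ≥ $1,250,000; offers overnight accommodation → Operating License required.
(g) floor area 7,200 square feet ≥ 3,400 square feet → Standard Authorization not required.
(h) operates from an industrially zoned site; offers valet parking → Regulatory Authorization required.

Commercial Registration, Innkeeper License, Operating License, Regulatory Authorization, Trade Registration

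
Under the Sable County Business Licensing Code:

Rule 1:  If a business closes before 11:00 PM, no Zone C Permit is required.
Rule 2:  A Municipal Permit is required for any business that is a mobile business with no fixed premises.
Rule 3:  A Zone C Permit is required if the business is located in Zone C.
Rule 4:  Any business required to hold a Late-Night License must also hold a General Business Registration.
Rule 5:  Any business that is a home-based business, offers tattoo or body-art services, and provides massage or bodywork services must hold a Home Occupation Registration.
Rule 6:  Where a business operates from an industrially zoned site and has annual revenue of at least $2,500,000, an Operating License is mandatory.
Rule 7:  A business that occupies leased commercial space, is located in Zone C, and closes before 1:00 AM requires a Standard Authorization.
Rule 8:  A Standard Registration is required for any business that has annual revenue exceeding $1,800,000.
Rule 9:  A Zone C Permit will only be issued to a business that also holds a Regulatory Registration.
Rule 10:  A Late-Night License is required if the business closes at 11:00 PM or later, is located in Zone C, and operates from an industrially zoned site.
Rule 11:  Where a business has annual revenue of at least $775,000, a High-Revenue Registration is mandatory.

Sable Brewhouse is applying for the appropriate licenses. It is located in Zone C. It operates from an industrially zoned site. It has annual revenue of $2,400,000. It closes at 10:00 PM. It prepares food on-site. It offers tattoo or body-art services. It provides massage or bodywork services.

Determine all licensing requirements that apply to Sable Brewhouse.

High-Revenue Registration, Standard Registration

Rule 1: closes 10:00 PM, at/before 11:00 PM → exempt from Zone C Permit.
Rule 2: operates from an industrially zoned site (not: is a mobile business with no fixed premises) → Municipal Permit not required.
Rule 3: is located in Zone C → Zone C Permit required.
Rule 4: Late-Night License is not required → no effect.
Rule 5: operates from an industrially zoned site (not: is a home-based business); offers tattoo or body-art services; provides massage or bodywork services → Home Occupation Registration not required.
Rule 6: operates from an industrially zoned site; revenue $2,400,000 < $2,500,000 → Operating License not required.
Rule 7: operates from an industrially zoned site (not: occupies leased commercial space); is located in Zone C; closes 10:00 PM, at/before 1:00 AM → Standard Authorization not required.
Rule 8: revenue $2,400,000 > $1,800,000 → Standard Registration required.
Rule 9: Zone C Permit is not required → no effect.
Rule 10: closes 10:00 PM, at/before 11:00 PM; is located in Zone C; operates from an industrially zoned site → Late-Night License not required.
Rule 11: revenue $2,400,000 ≥ $775,000 → High-Revenue Registration required.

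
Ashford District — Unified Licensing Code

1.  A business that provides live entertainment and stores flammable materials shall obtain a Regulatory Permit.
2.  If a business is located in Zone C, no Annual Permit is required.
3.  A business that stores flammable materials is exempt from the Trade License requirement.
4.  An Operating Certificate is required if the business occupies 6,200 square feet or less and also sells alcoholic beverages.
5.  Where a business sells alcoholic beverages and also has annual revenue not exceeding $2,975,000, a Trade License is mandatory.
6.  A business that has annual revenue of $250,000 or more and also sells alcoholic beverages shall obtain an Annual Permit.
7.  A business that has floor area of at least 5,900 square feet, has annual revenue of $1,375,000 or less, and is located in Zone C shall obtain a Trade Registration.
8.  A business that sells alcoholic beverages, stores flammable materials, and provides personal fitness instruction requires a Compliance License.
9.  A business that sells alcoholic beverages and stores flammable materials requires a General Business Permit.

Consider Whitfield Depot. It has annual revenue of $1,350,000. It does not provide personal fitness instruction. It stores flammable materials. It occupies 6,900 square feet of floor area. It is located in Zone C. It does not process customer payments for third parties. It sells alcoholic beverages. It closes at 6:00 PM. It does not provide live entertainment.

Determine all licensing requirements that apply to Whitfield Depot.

General Business Permit, Trade Registration

1. does not provide live entertainment; stores flammable materials → Regulatory Permit not required.
2. is located in Zone C → exempt from Annual Permit.
3. stores flammable materials → exempt from Trade License.
4. floor area 6,900 square feet > 6,200 square feet; sells alcoholic beverages → Operating Certificate not required.
5. sells alcoholic beverages; revenue $1,350,000 ≤ $2,975,000 → Trade License required.
6. revenue $1,350,000 ≥ $250,000; sells alcoholic beverages → Annual Permit required.
7. floor area 6,900 square feet ≥ 5,900 square feet; revenue $1,350,000 ≤ $1,375,000; is located in Zone C → Trade Registration required.
8. sells alcoholic beverages; stores flammable materials; does not provide personal fitness instruction → Compliance License not required.
9. sells alcoholic beverages; stores flammable materials → General Business Permit required.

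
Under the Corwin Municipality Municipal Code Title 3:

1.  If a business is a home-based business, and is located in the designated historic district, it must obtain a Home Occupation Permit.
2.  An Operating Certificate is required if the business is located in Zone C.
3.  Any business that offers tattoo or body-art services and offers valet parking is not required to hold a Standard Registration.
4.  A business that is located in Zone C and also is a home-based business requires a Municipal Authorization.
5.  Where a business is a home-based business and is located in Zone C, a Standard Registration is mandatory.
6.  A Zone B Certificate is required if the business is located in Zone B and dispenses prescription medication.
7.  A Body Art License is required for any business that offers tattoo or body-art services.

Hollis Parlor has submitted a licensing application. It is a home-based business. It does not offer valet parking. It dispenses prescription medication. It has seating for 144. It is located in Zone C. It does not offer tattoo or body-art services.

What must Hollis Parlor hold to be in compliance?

1. is a home-based business; is located in Zone C (not: is located in the designated historic district) → Home Occupation Permit not required.
2. is located in Zone C → Operating Certificate required.
3. does not offer tattoo or body-art services; does not offer valet parking → Standard Registration exemption does not apply.
4. is located in Zone C; is a home-based business → Municipal Authorization required.
5. is a home-based business; is located in Zone C → Standard Registration required.
6. is located in Zone C (not: is located in Zone B); dispenses prescription medication → Zone B Certificate not required.
7. does not offer tattoo or body-art services → Body Art License not required.

Municipal Authorization, Operating Certificate, Standard Registration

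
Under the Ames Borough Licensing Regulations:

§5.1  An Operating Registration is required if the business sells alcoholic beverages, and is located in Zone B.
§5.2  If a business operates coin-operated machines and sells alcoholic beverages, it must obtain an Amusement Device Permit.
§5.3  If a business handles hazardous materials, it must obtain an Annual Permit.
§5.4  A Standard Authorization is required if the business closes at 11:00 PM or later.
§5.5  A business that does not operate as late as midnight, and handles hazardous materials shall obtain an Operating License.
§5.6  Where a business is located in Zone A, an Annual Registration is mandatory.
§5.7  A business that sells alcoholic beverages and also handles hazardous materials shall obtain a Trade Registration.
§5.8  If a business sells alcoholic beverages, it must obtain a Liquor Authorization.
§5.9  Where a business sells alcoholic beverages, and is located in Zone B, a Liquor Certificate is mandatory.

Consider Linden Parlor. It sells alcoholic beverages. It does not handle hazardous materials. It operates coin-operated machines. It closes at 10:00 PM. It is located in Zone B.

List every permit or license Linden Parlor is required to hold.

Amusement Device Permit, Liquor Authorization, Liquor Certificate, Operating Registration

§5.1 sells alcoholic beverages; is located in Zone B → Operating Registration required.
§5.2 operates coin-operated machines; sells alcoholic beverages → Amusement Device Permit required.
§5.3 does not handle hazardous materials → Annual Permit not required.
§5.4 closes 10:00 PM, at/before 11:00 PM → Standard Authorization not required.
§5.5 closes 10:00 PM, at/before midnight; does not handle hazardous materials → Operating License not required.
§5.6 is located in Zone B (not: is located in Zone A) → Annual Registration not required.
§5.7 sells alcoholic beverages; does not handle hazardous materials → Trade Registration not required.
§5.8 sells alcoholic beverages → Liquor Authorization required.
§5.9 sells alcoholic beverages; is located in Zone B → Liquor Certificate required.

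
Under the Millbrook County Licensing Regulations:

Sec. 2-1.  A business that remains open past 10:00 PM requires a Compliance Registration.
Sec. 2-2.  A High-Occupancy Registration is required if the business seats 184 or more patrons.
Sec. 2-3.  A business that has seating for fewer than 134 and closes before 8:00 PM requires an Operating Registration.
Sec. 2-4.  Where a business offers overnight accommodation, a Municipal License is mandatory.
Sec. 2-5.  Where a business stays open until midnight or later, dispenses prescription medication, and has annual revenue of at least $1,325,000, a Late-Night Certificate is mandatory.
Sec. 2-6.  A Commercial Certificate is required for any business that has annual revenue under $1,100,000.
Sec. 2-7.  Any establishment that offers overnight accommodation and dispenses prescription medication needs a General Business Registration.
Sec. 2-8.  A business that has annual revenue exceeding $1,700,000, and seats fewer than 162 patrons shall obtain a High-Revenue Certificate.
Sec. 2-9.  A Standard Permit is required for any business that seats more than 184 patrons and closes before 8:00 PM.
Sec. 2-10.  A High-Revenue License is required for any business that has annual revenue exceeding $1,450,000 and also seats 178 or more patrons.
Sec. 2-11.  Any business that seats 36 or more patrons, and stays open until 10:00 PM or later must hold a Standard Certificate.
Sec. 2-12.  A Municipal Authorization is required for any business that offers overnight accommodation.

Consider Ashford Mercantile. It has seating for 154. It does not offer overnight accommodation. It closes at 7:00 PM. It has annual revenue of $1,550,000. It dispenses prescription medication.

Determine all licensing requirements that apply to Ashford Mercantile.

Sec. 2-1. closes 7:00 PM, at/before 10:00 PM → Compliance Registration not required.
Sec. 2-2. seating 154 < 184 → High-Occupancy Registration not required.
Sec. 2-3. seating 154 ≥ 134; closes 7:00 PM, at/before 8:00 PM → Operating Registration not required.
Sec. 2-4. does not offer overnight accommodation → Municipal License not required.
Sec. 2-5. closes 7:00 PM, at/before midnight; dispenses prescription medication; revenue $1,550,000 ≥ $1,325,000 → Late-Night Certificate not required.
Sec. 2-6. revenue $1,550,000 ≥ $1,100,000 → Commercial Certificate not required.
Sec. 2-7. does not offer overnight accommodation; dispenses prescription medication → General Business Registration not required.
Sec. 2-8. revenue $1,550,000 ≤ $1,700,000; seating 154 < 162 → High-Revenue Certificate not required.
Sec. 2-9. seating 154 ≤ 184; closes 7:00 PM, at/before 8:00 PM → Standard Permit not required.
Sec. 2-10. revenue $1,550,000 > $1,450,000; seating 154 < 178 → High-Revenue License not required.
Sec. 2-11. seating 154 ≥ 36; closes 7:00 PM, at/before 10:00 PM → Standard Certificate not required.
Sec. 2-12. does not offer overnight accommodation → Municipal Authorization not required.

None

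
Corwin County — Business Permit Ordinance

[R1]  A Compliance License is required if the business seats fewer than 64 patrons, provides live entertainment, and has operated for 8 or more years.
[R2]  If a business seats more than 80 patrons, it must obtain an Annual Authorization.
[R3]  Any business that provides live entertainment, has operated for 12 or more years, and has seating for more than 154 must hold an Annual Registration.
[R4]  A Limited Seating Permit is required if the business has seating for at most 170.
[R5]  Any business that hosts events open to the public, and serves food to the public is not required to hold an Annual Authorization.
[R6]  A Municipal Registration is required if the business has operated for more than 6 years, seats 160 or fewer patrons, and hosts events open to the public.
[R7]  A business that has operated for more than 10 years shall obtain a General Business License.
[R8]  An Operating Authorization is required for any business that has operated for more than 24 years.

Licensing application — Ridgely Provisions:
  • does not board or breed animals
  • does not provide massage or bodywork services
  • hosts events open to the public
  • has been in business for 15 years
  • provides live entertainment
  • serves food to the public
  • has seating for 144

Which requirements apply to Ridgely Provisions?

General Business License, Limited Seating Permit, Municipal Registration

[R1] seating 144 ≥ 64; provides live entertainment; years in business 15 ≥ 8 → Compliance License not required.
[R2] seating 144 > 80 → Annual Authorization required.
[R3] provides live entertainment; years in business 15 ≥ 12; seating 144 ≤ 154 → Annual Registration not required.
[R4] seating 144 ≤ 170 → Limited Seating Permit required.
[R5] hosts events open to the public; serves food to the public → exempt from Annual Authorization.
[R6] years in business 15 > 6; seating 144 ≤ 160; hosts events open to the public → Municipal Registration required.
[R7] years in business 15 > 10 → General Business License required.
[R8] years in business 15 ≤ 24 → Operating Authorization not required.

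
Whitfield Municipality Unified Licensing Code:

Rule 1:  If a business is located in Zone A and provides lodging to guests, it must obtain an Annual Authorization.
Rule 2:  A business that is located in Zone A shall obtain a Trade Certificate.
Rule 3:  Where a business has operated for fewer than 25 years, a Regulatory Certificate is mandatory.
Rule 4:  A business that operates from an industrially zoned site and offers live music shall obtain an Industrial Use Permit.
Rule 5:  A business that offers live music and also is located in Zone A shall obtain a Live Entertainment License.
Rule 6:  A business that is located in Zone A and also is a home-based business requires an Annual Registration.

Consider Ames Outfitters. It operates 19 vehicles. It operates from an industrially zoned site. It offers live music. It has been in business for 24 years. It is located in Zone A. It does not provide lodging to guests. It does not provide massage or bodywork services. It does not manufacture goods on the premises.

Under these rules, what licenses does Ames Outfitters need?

Industrial Use Permit, Live Entertainment License, Regulatory Certificate, Trade Certificate

Rule 1: is located in Zone A; does not provide lodging to guests → Annual Authorization not required.
Rule 2: is located in Zone A → Trade Certificate required.
Rule 3: years in business 24 < 25 → Regulatory Certificate required.
Rule 4: operates from an industrially zoned site; offers live music → Industrial Use Permit required.
Rule 5: offers live music; is located in Zone A → Live Entertainment License required.
Rule 6: is located in Zone A; operates from an industrially zoned site (not: is a home-based business) → Annual Registration not required.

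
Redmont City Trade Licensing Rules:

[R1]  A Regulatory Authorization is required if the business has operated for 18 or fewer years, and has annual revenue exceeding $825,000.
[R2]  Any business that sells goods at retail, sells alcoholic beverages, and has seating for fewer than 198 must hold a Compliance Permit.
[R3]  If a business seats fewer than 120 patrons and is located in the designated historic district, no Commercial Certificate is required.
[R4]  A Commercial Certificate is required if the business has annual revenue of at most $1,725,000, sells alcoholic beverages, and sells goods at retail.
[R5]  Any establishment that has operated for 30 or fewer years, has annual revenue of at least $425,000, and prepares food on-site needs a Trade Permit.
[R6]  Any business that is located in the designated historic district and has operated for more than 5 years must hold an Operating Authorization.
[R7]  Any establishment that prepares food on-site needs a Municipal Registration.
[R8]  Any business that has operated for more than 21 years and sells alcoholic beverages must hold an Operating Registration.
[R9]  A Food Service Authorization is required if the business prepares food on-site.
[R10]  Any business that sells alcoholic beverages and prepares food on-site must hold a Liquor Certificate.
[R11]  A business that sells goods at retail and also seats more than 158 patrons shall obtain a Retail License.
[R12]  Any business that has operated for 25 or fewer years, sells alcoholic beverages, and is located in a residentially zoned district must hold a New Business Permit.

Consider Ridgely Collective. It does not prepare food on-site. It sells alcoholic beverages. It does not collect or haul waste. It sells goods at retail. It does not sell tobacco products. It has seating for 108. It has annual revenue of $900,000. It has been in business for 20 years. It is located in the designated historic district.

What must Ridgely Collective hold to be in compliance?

[R1] years in business 20 > 18; revenue $900,000 > $825,000 → Regulatory Authorization not required.
[R2] sells goods at retail; sells alcoholic beverages; seating 108 < 198 → Compliance Permit required.
[R3] seating 108 < 120; is located in the designated historic district → exempt from Commercial Certificate.
[R4] revenue $900,000 ≤ $1,725,000; sells alcoholic beverages; sells goods at retail → Commercial Certificate required.
[R5] years in business 20 ≤ 30; revenue $900,000 ≥ $425,000; does not prepare food on-site → Trade Permit not required.
[R6] is located in the designated historic district; years in business 20 > 5 → Operating Authorization required.
[R7] does not prepare food on-site → Municipal Registration not required.
[R8] years in business 20 ≤ 21; sells alcoholic beverages → Operating Registration not required.
[R9] does not prepare food on-site → Food Service Authorization not required.
[R10] sells alcoholic beverages; does not prepare food on-site → Liquor Certificate not required.
[R11] sells goods at retail; seating 108 ≤ 158 → Retail License not required.
[R12] years in business 20 ≤ 25; sells alcoholic beverages; is located in the designated historic district (not: is located in a residentially zoned district) → New Business Permit not required.

Compliance Permit, Operating Authorization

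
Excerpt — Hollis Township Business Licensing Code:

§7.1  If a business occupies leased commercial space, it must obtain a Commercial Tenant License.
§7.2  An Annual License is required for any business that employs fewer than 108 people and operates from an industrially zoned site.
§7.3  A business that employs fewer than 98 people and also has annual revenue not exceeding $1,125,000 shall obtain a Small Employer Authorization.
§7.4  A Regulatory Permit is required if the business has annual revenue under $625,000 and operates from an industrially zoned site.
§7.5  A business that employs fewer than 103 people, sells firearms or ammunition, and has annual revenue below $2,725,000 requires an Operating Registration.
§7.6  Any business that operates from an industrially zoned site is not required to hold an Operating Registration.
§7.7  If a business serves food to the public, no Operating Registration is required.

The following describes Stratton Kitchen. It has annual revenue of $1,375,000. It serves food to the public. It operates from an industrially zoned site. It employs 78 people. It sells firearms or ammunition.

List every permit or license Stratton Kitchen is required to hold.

§7.1 operates from an industrially zoned site (not: occupies leased commercial space) → Commercial Tenant License not required.
§7.2 employees 78 < 108; operates from an industrially zoned site → Annual License required.
§7.3 employees 78 < 98; revenue $1,375,000 > $1,125,000 → Small Employer Authorization not required.
§7.4 revenue $1,375,000 ≥ $625,000; operates from an industrially zoned site → Regulatory Permit not required.
§7.5 employees 78 < 103; sells firearms or ammunition; revenue $1,375,000 < $2,725,000 → Operating Registration required.
§7.6 operates from an industrially zoned site → exempt from Operating Registration.
§7.7 serves food to the public → exempt from Operating Registration.

Annual License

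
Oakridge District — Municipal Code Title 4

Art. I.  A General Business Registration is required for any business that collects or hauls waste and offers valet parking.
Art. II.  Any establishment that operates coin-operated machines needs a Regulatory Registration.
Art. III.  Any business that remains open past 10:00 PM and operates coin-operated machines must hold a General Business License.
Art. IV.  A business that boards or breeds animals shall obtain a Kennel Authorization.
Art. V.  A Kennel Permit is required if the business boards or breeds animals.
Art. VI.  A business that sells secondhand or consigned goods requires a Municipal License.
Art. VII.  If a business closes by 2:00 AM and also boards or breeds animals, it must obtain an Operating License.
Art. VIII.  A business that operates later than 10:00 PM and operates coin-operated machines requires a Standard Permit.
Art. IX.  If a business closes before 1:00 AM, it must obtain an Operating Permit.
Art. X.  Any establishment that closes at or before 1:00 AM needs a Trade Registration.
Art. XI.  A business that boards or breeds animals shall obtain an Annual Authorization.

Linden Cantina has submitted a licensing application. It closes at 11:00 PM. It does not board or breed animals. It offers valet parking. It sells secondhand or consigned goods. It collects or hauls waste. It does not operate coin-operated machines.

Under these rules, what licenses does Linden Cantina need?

Art. I. collects or hauls waste; offers valet parking → General Business Registration required.
Art. II. does not operate coin-operated machines → Regulatory Registration not required.
Art. III. closes 11:00 PM, after 10:00 PM; does not operate coin-operated machines → General Business License not required.
Art. IV. does not board or breed animals → Kennel Authorization not required.
Art. V. does not board or breed animals → Kennel Permit not required.
Art. VI. sells secondhand or consigned goods → Municipal License required.
Art. VII. closes 11:00 PM, at/before 2:00 AM; does not board or breed animals → Operating License not required.
Art. VIII. closes 11:00 PM, after 10:00 PM; does not operate coin-operated machines → Standard Permit not required.
Art. IX. closes 11:00 PM, at/before 1:00 AM → Operating Permit required.
Art. X. closes 11:00 PM, at/before 1:00 AM → Trade Registration required.
Art. XI. does not board or breed animals → Annual Authorization not required.

General Business Registration, Municipal License, Operating Permit, Trade Registration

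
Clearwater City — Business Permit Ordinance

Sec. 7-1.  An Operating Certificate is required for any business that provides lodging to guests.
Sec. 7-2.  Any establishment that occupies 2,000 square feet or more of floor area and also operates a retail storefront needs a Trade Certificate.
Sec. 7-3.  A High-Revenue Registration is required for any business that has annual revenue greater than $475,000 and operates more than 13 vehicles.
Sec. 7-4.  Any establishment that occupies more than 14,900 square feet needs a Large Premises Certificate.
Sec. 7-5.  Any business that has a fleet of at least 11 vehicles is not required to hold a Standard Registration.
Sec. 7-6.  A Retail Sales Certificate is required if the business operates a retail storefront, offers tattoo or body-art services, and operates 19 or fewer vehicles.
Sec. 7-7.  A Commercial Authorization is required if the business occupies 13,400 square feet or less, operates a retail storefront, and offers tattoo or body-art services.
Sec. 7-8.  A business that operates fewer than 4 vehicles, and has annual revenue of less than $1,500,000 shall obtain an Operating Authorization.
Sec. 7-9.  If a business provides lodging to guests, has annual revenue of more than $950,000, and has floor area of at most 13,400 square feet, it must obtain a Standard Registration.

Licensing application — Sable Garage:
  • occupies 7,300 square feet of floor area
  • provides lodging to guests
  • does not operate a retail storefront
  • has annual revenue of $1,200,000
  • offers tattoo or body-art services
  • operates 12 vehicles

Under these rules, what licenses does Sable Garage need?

Operating Certificate

Sec. 7-1. provides lodging to guests → Operating Certificate required.
Sec. 7-2. floor area 7,300 square feet ≥ 2,000 square feet; does not operate a retail storefront → Trade Certificate not required.
Sec. 7-3. revenue $1,200,000 > $475,000; vehicles 12 ≤ 13 → High-Revenue Registration not required.
Sec. 7-4. floor area 7,300 square feet ≤ 14,900 square feet → Large Premises Certificate not required.
Sec. 7-5. vehicles 12 ≥ 11 → exempt from Standard Registration.
Sec. 7-6. does not operate a retail storefront; offers tattoo or body-art services; vehicles 12 ≤ 19 → Retail Sales Certificate not required.
Sec. 7-7. floor area 7,300 square feet ≤ 13,400 square feet; does not operate a retail storefront; offers tattoo or body-art services → Commercial Authorization not required.
Sec. 7-8. vehicles 12 ≥ 4; revenue $1,200,000 < $1,500,000 → Operating Authorization not required.
Sec. 7-9. provides lodging to guests; revenue $1,200,000 > $950,000; floor area 7,300 square feet ≤ 13,400 square feet → Standard Registration required.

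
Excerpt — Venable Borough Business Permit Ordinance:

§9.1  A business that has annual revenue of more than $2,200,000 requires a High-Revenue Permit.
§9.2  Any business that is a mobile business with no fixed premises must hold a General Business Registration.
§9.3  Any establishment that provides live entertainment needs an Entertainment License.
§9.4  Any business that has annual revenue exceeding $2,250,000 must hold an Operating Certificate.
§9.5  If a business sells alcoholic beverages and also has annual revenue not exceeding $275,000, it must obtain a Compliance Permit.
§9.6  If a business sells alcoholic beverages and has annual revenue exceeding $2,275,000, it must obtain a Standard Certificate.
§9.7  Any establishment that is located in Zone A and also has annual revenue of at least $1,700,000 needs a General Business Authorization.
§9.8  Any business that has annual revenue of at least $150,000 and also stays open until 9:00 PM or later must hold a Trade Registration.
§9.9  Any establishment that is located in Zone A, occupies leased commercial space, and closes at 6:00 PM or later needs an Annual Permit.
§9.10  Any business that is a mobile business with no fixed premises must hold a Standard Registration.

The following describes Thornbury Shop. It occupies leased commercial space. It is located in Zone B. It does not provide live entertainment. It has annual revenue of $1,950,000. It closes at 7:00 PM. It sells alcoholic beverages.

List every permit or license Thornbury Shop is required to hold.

§9.1 revenue $1,950,000 ≤ $2,200,000 → High-Revenue Permit not required.
§9.2 occupies leased commercial space (not: is a mobile business with no fixed premises) → General Business Registration not required.
§9.3 does not provide live entertainment → Entertainment License not required.
§9.4 revenue $1,950,000 ≤ $2,250,000 → Operating Certificate not required.
§9.5 sells alcoholic beverages; revenue $1,950,000 > $275,000 → Compliance Permit not required.
§9.6 sells alcoholic beverages; revenue $1,950,000 ≤ $2,275,000 → Standard Certificate not required.
§9.7 is located in Zone B (not: is located in Zone A); revenue $1,950,000 ≥ $1,700,000 → General Business Authorization not required.
§9.8 revenue $1,950,000 ≥ $150,000; closes 7:00 PM, at/before 9:00 PM → Trade Registration not required.
§9.9 is located in Zone B (not: is located in Zone A); occupies leased commercial space; closes 7:00 PM, after 6:00 PM → Annual Permit not required.
§9.10 occupies leased commercial space (not: is a mobile business with no fixed premises) → Standard Registration not required.

None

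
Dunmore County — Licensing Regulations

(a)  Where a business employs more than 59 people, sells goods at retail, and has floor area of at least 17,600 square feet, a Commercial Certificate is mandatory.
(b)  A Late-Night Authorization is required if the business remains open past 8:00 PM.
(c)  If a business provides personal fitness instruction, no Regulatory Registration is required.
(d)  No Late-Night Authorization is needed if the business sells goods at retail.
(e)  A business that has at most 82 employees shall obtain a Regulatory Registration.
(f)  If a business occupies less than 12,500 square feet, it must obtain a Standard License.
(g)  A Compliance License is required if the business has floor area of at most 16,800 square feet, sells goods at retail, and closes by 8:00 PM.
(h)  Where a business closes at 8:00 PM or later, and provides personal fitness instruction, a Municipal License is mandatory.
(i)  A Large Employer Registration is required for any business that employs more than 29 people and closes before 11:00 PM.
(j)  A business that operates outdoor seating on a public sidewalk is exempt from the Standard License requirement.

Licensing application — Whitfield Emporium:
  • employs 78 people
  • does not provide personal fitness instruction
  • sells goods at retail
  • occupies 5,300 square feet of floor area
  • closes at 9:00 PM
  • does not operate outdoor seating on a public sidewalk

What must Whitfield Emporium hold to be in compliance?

Large Employer Registration, Regulatory Registration, Standard License

(a) employees 78 > 59; sells goods at retail; floor area 5,300 square feet < 17,600 square feet → Commercial Certificate not required.
(b) closes 9:00 PM, after 8:00 PM → Late-Night Authorization required.
(c) does not provide personal fitness instruction → Regulatory Registration exemption does not apply.
(d) sells goods at retail → exempt from Late-Night Authorization.
(e) employees 78 ≤ 82 → Regulatory Registration required.
(f) floor area 5,300 square feet < 12,500 square feet → Standard License required.
(g) floor area 5,300 square feet ≤ 16,800 square feet; sells goods at retail; closes 9:00 PM, after 8:00 PM → Compliance License not required.
(h) closes 9:00 PM, after 8:00 PM; does not provide personal fitness instruction → Municipal License not required.
(i) employees 78 > 29; closes 9:00 PM, at/before 11:00 PM → Large Employer Registration required.
(j) does not operate outdoor seating on a public sidewalk → Standard License exemption does not apply.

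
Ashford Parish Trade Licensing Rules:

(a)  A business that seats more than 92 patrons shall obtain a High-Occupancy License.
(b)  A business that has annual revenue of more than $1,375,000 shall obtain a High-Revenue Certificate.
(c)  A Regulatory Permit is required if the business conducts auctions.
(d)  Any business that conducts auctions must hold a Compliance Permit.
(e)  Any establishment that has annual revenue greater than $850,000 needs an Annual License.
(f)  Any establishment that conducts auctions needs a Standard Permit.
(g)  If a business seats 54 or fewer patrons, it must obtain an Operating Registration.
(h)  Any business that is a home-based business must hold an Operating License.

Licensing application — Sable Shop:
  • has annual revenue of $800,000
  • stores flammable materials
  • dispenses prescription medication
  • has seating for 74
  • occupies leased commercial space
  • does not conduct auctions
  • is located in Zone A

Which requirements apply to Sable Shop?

None

(a) seating 74 ≤ 92 → High-Occupancy License not required.
(b) revenue $800,000 ≤ $1,375,000 → High-Revenue Certificate not required.
(c) does not conduct auctions → Regulatory Permit not required.
(d) does not conduct auctions → Compliance Permit not required.
(e) revenue $800,000 ≤ $850,000 → Annual License not required.
(f) does not conduct auctions → Standard Permit not required.
(g) seating 74 > 54 → Operating Registration not required.
(h) occupies leased commercial space (not: is a home-based business) → Operating License not required.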